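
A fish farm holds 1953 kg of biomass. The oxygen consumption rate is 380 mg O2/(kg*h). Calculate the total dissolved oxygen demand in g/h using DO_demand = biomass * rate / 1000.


Total O2 consumption (mg/h) = 1953 kg * 380 mg/(kg*h) = 742140 mg/h
Convert to g/h: 742140 / 1000 = 742.14 g/h

742.14 g/h


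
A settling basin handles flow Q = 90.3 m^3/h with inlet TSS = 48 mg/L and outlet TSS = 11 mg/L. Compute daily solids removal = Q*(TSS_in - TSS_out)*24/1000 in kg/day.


Concentration drop: TSS_in - TSS_out = 48 - 11 = 37 mg/L
Hourly solids removed = Q * dTSS = 90.3 m^3/h * 37 mg/L = 3341.1 g/h  (m^3/h * mg/L = g/h)
Daily solids removed = 3341.1 * 24 = 80186.4 g/day
Convert g to kg: 80186.4 / 1000 = 80.1864 kg/day

80.1864 kg/day


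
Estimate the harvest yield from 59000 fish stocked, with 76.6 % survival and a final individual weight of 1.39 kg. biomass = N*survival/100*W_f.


Survivors = 59000 * 76.6/100 = 45194 fish
Harvest biomass = survivors * W_f = 45194 * 1.39 = 62819.66 kg

62819.66 kg


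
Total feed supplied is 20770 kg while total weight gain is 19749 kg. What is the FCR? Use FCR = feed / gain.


FCR = feed consumed / weight gained
FCR = 20770 kg / 19749 kg = 1.0517

1.0517


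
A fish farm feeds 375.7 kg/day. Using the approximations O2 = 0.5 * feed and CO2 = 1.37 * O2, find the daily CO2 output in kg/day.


O2 = 375.7 * 0.5 = 187.85
CO2 = 187.85 * 1.37 = 257.3545

257.3545 kg/day


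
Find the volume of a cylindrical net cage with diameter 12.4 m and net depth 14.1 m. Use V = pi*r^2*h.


r = d/2 = 12.4/2 = 6.2 m
Base area = pi*r^2 = pi*6.2^2 = 120.76282 m^2
Volume = 120.76282 * 14.1 = 1702.76 m^3

1702.76 m^3


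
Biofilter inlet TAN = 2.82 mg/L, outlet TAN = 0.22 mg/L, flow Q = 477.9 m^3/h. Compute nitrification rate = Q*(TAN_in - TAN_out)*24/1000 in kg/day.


Concentration drop: TAN_in - TAN_out = 2.82 - 0.22 = 2.6 mg/L
Hourly TAN removed = Q * dTAN = 477.9 m^3/h * 2.6 mg/L = 1242.54 g/h  (m^3/h * mg/L = g/h)
Daily TAN removed = 1242.54 * 24 = 29820.96 g/day
Convert to kg/day: 29820.96 / 1000 = 29.82096 kg/day

29.82096 kg/day


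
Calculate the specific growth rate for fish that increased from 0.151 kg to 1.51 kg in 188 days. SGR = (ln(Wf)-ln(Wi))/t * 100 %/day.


ln(W_f) = ln(1.51) = 0.41210965
ln(W_i) = ln(0.151) = -1.8904754
ln(W_f) - ln(W_i) = 0.41210965 - -1.8904754 = 2.302585
SGR = 2.302585 / 188 * 100 = 1.22478 %/day

1.22478 %/day


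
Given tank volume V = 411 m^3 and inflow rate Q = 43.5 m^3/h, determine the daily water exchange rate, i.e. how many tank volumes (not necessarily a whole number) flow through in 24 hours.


Daily flow volume = 43.5 m^3/h * 24 h = 1044 m^3/day
Exchanges = daily flow / tank volume = 1044 / 411 = 2.54015 exchanges/day

2.54015 exchanges/day


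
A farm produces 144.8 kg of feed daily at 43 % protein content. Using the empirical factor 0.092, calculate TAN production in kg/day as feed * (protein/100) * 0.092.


Protein in feed = 144.8 * 43/100 = 62.264 kg/day
TAN = protein * 0.092 = 62.264 * 0.092 = 5.728288 kg/day

5.728288 kg/day


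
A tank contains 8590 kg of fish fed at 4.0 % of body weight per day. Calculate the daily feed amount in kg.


Feeding rate fraction = 4.0% / 100 = 0.04
Daily feed = 8590 kg * 0.04 = 343.6 kg/day

343.6 kg/day


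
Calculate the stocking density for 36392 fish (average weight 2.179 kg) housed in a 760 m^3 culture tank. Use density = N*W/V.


Total biomass = 36392 fish * 2.179 kg = 79298.168 kg
Density = total biomass / volume = 79298.168 / 760 = 104.34 kg/m^3

104.34 kg/m^3


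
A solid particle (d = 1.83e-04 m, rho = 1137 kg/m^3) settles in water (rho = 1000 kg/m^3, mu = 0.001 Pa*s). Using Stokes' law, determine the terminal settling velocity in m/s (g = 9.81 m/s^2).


Density difference: rho_p - rho_f = 1137 - 1000 = 137 kg/m^3
d^2 = (1.83e-04)^2 = 3.3489e-08 m^2
Numerator = (rho_p - rho_f) * g * d^2 = 137 * 9.81 * 3.3489e-08 = 4.5008211e-05
Denominator = 18 * mu = 18 * 0.001 = 0.018
v_s = 4.5008211e-05 / 0.018 = 0.00250046 m/s
Check: Re = rho_f * v_s * d / mu = 1000 * 0.00250046 * 1.83e-04 / 0.001 = 0.458 < 1, so Stokes' law applies.

0.00250046 m/s


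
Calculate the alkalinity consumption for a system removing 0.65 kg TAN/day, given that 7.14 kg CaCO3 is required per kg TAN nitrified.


Alkalinity factor: 7.14 kg CaCO3 consumed per kg TAN nitrified
alk = 0.65 kg TAN * 7.14 = 4.641 kg CaCO3/day

4.641 kg CaCO3/day


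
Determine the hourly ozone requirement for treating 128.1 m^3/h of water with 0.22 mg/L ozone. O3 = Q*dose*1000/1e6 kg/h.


O3 demand (mg/h) = Q * dose * 1000 = 128.1 * 0.22 * 1000 = 28182 mg/h
Convert mg to kg: 28182 / 1e6 = 0.028182 kg/h

0.028182 kg/h


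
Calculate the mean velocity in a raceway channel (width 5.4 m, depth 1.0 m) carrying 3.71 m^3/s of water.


Cross-sectional area = W * d = 5.4 * 1.0 = 5.4 m^2
Velocity = Q / A = 3.71 / 5.4 = 0.687037 m/s

0.687037 m/s


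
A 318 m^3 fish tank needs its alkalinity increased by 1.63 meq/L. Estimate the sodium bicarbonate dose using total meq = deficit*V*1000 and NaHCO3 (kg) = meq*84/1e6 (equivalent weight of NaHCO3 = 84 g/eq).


Tank volume in L = 318 m^3 * 1000 = 318000 L
Total meq required = 1.63 meq/L * 318000 L = 518340 meq
NaHCO3 mass = 518340 meq * 84 mg/meq / 1e6 = 43.5406 kg

43.5406 kg


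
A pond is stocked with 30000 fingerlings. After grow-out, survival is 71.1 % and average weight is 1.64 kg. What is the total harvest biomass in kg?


Survivors = 30000 * 71.1/100 = 21330 fish
Harvest biomass = survivors * W_f = 21330 * 1.64 = 34981.2 kg

34981.2 kg


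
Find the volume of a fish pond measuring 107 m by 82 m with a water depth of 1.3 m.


Base area = L * W = 107 * 82 = 8774 m^2
Volume = area * depth = 8774 * 1.3 = 11406.2 m^3

11406.2 m^3


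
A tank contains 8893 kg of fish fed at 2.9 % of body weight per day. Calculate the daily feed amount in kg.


Feeding rate fraction = 2.9% / 100 = 0.029
Daily feed = 8893 kg * 0.029 = 257.897 kg/day

257.897 kg/day


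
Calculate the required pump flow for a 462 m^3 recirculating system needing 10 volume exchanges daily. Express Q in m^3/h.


Daily recirculation volume = 462 m^3 * 10 = 4620 m^3/day
Flow rate Q = daily volume / 24 h = 4620 / 24 = 192.5 m^3/h

192.5 m^3/h


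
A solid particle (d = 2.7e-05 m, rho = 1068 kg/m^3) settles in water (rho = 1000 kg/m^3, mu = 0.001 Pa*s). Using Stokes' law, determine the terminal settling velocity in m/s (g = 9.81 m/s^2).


Density difference: rho_p - rho_f = 1068 - 1000 = 68 kg/m^3
d^2 = (2.7e-05)^2 = 7.29e-10 m^2
Numerator = (rho_p - rho_f) * g * d^2 = 68 * 9.81 * 7.29e-10 = 4.8630132e-07
Denominator = 18 * mu = 18 * 0.001 = 0.018
v_s = 4.8630132e-07 / 0.018 = 2.70167e-05 m/s
Check: Re = rho_f * v_s * d / mu = 1000 * 2.70167e-05 * 2.7e-05 / 0.001 = 7.29e-04 < 1, so Stokes' law applies.

2.70167e-05 m/s


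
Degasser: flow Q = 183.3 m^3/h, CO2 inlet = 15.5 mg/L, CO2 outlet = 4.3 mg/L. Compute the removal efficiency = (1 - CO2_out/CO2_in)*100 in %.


CO2_out / CO2_in = 4.3 / 15.5 = 0.27741935
Fraction remaining = 0.27741935
efficiency = (1 - 0.27741935) * 100 = 72.2581 %

72.2581 %


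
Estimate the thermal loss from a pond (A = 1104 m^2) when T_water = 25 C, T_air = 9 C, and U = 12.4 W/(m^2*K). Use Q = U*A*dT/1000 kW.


Temperature difference dT = 25 - 9 = 16 K
Heat loss (W) = U * A * dT = 12.4 * 1104 * 16 = 219033.6 W
Convert to kW: 219033.6 / 1000 = 219.0336 kW

219.0336 kW


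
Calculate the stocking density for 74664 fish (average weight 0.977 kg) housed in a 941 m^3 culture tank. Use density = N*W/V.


Total biomass = 74664 fish * 0.977 kg = 72946.728 kg
Density = total biomass / volume = 72946.728 / 941 = 77.5204 kg/m^3

77.5204 kg/m^3


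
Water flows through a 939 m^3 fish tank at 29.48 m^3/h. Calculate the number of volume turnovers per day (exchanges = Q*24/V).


Daily flow volume = 29.48 m^3/h * 24 h = 707.52 m^3/day
Exchanges = daily flow / tank volume = 707.52 / 939 = 0.753482 exchanges/day

0.753482 exchanges/day


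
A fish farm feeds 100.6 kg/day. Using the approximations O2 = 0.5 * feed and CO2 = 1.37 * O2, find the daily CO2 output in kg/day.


O2 = 100.6 * 0.5 = 50.3
CO2 = 50.3 * 1.37 = 68.911

68.911 kg/day


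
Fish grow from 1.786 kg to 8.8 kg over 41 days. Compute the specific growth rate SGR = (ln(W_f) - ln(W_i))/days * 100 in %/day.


ln(W_f) = ln(8.8) = 2.1747517
ln(W_i) = ln(1.786) = 0.57997848
ln(W_f) - ln(W_i) = 2.1747517 - 0.57997848 = 1.5947732
SGR = 1.5947732 / 41 * 100 = 3.88969 %/day

3.88969 %/day


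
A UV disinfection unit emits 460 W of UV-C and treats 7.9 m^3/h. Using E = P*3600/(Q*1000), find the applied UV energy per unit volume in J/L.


Energy delivered per hour = 460 W * 3600 s = 1656000 J/h
Volume treated per hour = 7.9 m^3/h * 1000 = 7900 L/h
dose = 1656000 / 7900 = 209.62 J/L

209.62 J/L


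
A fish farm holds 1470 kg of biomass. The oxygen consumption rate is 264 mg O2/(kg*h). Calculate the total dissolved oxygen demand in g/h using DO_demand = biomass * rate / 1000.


Total O2 consumption (mg/h) = 1470 kg * 264 mg/(kg*h) = 388080 mg/h
Convert to g/h: 388080 / 1000 = 388.08 g/h

388.08 g/h


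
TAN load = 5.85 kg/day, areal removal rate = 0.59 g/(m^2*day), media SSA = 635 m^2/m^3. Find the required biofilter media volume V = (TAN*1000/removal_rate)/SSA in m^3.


A = 5.85*1000 / 0.59 = 9915.2542 m^2
V = 9915.2542 / 635 = 15.6146

15.6146 m^3


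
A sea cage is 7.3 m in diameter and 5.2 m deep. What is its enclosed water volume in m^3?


r = d/2 = 7.3/2 = 3.65 m
Base area = pi*r^2 = pi*3.65^2 = 41.853868 m^2
Volume = 41.853868 * 5.2 = 217.64 m^3

217.64 m^3


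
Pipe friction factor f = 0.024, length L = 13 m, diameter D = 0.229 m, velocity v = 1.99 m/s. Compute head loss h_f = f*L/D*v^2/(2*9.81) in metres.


v^2 = 1.99^2 = 3.9601 m^2/s^2
L/D = 13/0.229 = 56.768559
h_f = f*(L/D)*v^2/(2g) = 0.024 * 56.768559 * 3.9601 / 19.62 = 0.274996 m

0.274996 m


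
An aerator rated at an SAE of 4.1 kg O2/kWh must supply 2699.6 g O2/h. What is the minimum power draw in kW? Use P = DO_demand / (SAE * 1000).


SAE in g O2/kWh = 4.1 * 1000 = 4100 g/kWh
P = DO_demand / SAE_g = 2699.6 / 4100 = 0.658439 kW

0.658439 kW


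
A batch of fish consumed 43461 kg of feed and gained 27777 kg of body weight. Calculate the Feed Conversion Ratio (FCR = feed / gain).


FCR = feed consumed / weight gained
FCR = 43461 kg / 27777 kg = 1.56464

1.56464


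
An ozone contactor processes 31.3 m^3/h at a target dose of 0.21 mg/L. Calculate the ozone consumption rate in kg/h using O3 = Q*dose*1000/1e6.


O3 demand (mg/h) = Q * dose * 1000 = 31.3 * 0.21 * 1000 = 6573 mg/h
Convert mg to kg: 6573 / 1e6 = 0.006573 kg/h

0.006573 kg/h


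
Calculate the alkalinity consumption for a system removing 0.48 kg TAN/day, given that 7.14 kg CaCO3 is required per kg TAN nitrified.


Alkalinity factor: 7.14 kg CaCO3 consumed per kg TAN nitrified
alk = 0.48 kg TAN * 7.14 = 3.4272 kg CaCO3/day

3.4272 kg CaCO3/day


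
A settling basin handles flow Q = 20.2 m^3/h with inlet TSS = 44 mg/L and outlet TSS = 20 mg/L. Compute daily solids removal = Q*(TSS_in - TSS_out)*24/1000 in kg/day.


Concentration drop: TSS_in - TSS_out = 44 - 20 = 24 mg/L
Hourly solids removed = Q * dTSS = 20.2 m^3/h * 24 mg/L = 484.8 g/h  (m^3/h * mg/L = g/h)
Daily solids removed = 484.8 * 24 = 11635.2 g/day
Convert g to kg: 11635.2 / 1000 = 11.6352 kg/day

11.6352 kg/day


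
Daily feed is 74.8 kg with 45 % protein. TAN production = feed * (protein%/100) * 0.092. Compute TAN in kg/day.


Protein in feed = 74.8 * 45/100 = 33.66 kg/day
TAN = protein * 0.092 = 33.66 * 0.092 = 3.09672 kg/day

3.09672 kg/day


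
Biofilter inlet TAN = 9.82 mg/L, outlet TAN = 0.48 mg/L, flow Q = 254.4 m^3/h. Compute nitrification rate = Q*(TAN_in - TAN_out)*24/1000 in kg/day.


Concentration drop: TAN_in - TAN_out = 9.82 - 0.48 = 9.34 mg/L
Hourly TAN removed = Q * dTAN = 254.4 m^3/h * 9.34 mg/L = 2376.096 g/h  (m^3/h * mg/L = g/h)
Daily TAN removed = 2376.096 * 24 = 57026.304 g/day
Convert to kg/day: 57026.304 / 1000 = 57.026304 kg/day

57.026304 kg/day


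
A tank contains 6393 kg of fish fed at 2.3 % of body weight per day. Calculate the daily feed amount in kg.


Feeding rate fraction = 2.3% / 100 = 0.023
Daily feed = 6393 kg * 0.023 = 147.039 kg/day

147.039 kg/day


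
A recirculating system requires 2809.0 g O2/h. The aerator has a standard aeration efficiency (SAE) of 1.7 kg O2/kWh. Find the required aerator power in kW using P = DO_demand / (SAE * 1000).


SAE in g O2/kWh = 1.7 * 1000 = 1700 g/kWh
P = DO_demand / SAE_g = 2809.0 / 1700 = 1.65235 kW

1.65235 kW


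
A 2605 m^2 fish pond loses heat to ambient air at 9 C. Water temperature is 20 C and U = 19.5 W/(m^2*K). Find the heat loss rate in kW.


Temperature difference dT = 20 - 9 = 11 K
Heat loss (W) = U * A * dT = 19.5 * 2605 * 11 = 558772.5 W
Convert to kW: 558772.5 / 1000 = 558.7725 kW

558.7725 kW


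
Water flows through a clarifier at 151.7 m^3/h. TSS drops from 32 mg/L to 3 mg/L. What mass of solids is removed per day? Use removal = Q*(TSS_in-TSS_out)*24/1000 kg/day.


Concentration drop: TSS_in - TSS_out = 32 - 3 = 29 mg/L
Hourly solids removed = Q * dTSS = 151.7 m^3/h * 29 mg/L = 4399.3 g/h  (m^3/h * mg/L = g/h)
Daily solids removed = 4399.3 * 24 = 105583.2 g/day
Convert g to kg: 105583.2 / 1000 = 105.5832 kg/day

105.5832 kg/day


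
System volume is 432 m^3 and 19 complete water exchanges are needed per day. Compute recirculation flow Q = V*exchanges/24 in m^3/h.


Daily recirculation volume = 432 m^3 * 19 = 8208 m^3/day
Flow rate Q = daily volume / 24 h = 8208 / 24 = 342 m^3/h

342 m^3/h


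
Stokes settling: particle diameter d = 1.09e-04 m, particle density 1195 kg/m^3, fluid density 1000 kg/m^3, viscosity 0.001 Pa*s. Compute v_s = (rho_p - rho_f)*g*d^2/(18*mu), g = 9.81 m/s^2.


Density difference: rho_p - rho_f = 1195 - 1000 = 195 kg/m^3
d^2 = (1.09e-04)^2 = 1.1881e-08 m^2
Numerator = (rho_p - rho_f) * g * d^2 = 195 * 9.81 * 1.1881e-08 = 2.2727759e-05
Denominator = 18 * mu = 18 * 0.001 = 0.018
v_s = 2.2727759e-05 / 0.018 = 0.00126265 m/s
Check: Re = rho_f * v_s * d / mu = 1000 * 0.00126265 * 1.09e-04 / 0.001 = 0.138 < 1, so Stokes' law applies.

0.00126265 m/s


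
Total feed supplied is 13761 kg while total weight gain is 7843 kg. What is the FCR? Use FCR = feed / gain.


FCR = feed consumed / weight gained
FCR = 13761 kg / 7843 kg = 1.75456

1.75456


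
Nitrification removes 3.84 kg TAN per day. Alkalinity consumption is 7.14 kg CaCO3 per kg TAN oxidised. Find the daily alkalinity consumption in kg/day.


Alkalinity factor: 7.14 kg CaCO3 consumed per kg TAN nitrified
alk = 3.84 kg TAN * 7.14 = 27.4176 kg CaCO3/day

27.4176 kg CaCO3/day


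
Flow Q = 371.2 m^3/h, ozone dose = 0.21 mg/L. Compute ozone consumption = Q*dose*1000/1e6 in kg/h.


O3 demand (mg/h) = Q * dose * 1000 = 371.2 * 0.21 * 1000 = 77952 mg/h
Convert mg to kg: 77952 / 1e6 = 0.077952 kg/h

0.077952 kg/h


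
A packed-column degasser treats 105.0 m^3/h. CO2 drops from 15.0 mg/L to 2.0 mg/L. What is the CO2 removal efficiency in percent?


CO2_out / CO2_in = 2.0 / 15.0 = 0.13333333
Fraction remaining = 0.13333333
efficiency = (1 - 0.13333333) * 100 = 86.6667 %

86.6667 %


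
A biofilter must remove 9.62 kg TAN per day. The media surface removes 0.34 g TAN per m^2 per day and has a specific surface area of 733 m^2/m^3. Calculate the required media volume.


A = 9.62*1000 / 0.34 = 28294.118 m^2
V = 28294.118 / 733 = 38.6004

38.6004 m^3


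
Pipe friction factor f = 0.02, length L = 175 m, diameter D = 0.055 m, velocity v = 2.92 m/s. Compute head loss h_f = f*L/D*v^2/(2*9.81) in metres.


v^2 = 2.92^2 = 8.5264 m^2/s^2
L/D = 175/0.055 = 3181.8182
h_f = f*(L/D)*v^2/(2g) = 0.02 * 3181.8182 * 8.5264 / 19.62 = 27.6549 m

27.6549 m


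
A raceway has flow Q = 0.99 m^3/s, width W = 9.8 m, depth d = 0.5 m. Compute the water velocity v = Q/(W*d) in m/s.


Cross-sectional area = W * d = 9.8 * 0.5 = 4.9 m^2
Velocity = Q / A = 0.99 / 4.9 = 0.202041 m/s

0.202041 m/s


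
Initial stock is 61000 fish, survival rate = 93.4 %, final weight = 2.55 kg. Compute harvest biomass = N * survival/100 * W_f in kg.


Survivors = 61000 * 93.4/100 = 56974 fish
Harvest biomass = survivors * W_f = 56974 * 2.55 = 145283.7 kg

145283.7 kg


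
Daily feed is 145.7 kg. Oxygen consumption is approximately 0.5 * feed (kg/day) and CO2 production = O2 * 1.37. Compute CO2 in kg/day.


O2 = 145.7 * 0.5 = 72.85
CO2 = 72.85 * 1.37 = 99.8045

99.8045 kg/day


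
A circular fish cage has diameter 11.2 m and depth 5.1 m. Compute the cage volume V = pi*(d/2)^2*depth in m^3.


r = d/2 = 11.2/2 = 5.6 m
Base area = pi*r^2 = pi*5.6^2 = 98.520346 m^2
Volume = 98.520346 * 5.1 = 502.454 m^3

502.454 m^3


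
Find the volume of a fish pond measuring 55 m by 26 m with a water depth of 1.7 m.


Base area = L * W = 55 * 26 = 1430 m^2
Volume = area * depth = 1430 * 1.7 = 2431 m^3

2431 m^3


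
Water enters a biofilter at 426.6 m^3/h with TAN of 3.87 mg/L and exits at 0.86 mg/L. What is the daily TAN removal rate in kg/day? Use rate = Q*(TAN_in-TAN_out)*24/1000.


Concentration drop: TAN_in - TAN_out = 3.87 - 0.86 = 3.01 mg/L
Hourly TAN removed = Q * dTAN = 426.6 m^3/h * 3.01 mg/L = 1284.066 g/h  (m^3/h * mg/L = g/h)
Daily TAN removed = 1284.066 * 24 = 30817.584 g/day
Convert to kg/day: 30817.584 / 1000 = 30.817584 kg/day

30.817584 kg/day


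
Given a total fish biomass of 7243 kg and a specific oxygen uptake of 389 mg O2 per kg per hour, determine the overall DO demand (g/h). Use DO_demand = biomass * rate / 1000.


Total O2 consumption (mg/h) = 7243 kg * 389 mg/(kg*h) = 2817527 mg/h
Convert to g/h: 2817527 / 1000 = 2817.527 g/h

2817.527 g/h


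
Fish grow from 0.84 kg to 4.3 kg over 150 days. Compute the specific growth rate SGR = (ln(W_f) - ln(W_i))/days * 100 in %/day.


ln(W_f) = ln(4.3) = 1.458615
ln(W_i) = ln(0.84) = -0.17435339
ln(W_f) - ln(W_i) = 1.458615 - -0.17435339 = 1.6329684
SGR = 1.6329684 / 150 * 100 = 1.08865 %/day

1.08865 %/day


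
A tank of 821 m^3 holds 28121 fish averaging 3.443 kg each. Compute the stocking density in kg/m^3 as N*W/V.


Total biomass = 28121 fish * 3.443 kg = 96820.603 kg
Density = total biomass / volume = 96820.603 / 821 = 117.93 kg/m^3

117.93 kg/m^3


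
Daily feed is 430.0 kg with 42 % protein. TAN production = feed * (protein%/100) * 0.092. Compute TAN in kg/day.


Protein in feed = 430.0 * 42/100 = 180.6 kg/day
TAN = protein * 0.092 = 180.6 * 0.092 = 16.6152 kg/day

16.6152 kg/day


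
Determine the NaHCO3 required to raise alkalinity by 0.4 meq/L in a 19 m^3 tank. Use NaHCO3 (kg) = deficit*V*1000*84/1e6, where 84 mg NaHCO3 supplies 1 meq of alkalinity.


Tank volume in L = 19 m^3 * 1000 = 19000 L
Total meq required = 0.4 meq/L * 19000 L = 7600 meq
NaHCO3 mass = 7600 meq * 84 mg/meq / 1e6 = 0.6384 kg

0.6384 kg


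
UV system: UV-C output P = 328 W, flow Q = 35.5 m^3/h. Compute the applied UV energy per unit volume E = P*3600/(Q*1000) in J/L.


Energy delivered per hour = 328 W * 3600 s = 1180800 J/h
Volume treated per hour = 35.5 m^3/h * 1000 = 35500 L/h
dose = 1180800 / 35500 = 33.262 J/L

33.262 J/L


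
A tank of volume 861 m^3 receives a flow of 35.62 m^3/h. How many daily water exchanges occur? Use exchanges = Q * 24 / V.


Daily flow volume = 35.62 m^3/h * 24 h = 854.88 m^3/day
Exchanges = daily flow / tank volume = 854.88 / 861 = 0.992892 exchanges/day

0.992892 exchanges/day


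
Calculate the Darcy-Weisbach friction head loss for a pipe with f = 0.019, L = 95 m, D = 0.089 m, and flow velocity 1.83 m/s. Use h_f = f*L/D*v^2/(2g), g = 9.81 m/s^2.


v^2 = 1.83^2 = 3.3489 m^2/s^2
L/D = 95/0.089 = 1067.4157
h_f = f*(L/D)*v^2/(2g) = 0.019 * 1067.4157 * 3.3489 / 19.62 = 3.46171 m

3.46171 m


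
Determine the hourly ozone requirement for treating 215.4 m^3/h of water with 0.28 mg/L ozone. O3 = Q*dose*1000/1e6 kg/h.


O3 demand (mg/h) = Q * dose * 1000 = 215.4 * 0.28 * 1000 = 60312 mg/h
Convert mg to kg: 60312 / 1e6 = 0.060312 kg/h

0.060312 kg/h


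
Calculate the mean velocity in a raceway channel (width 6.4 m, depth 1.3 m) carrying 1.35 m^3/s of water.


Cross-sectional area = W * d = 6.4 * 1.3 = 8.32 m^2
Velocity = Q / A = 1.35 / 8.32 = 0.16226 m/s

0.16226 m/s


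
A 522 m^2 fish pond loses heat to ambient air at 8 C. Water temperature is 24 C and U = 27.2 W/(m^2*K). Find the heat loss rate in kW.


Temperature difference dT = 24 - 8 = 16 K
Heat loss (W) = U * A * dT = 27.2 * 522 * 16 = 227174.4 W
Convert to kW: 227174.4 / 1000 = 227.1744 kW

227.1744 kW


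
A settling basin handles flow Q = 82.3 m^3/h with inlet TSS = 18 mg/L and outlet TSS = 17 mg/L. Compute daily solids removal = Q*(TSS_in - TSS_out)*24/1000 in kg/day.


Concentration drop: TSS_in - TSS_out = 18 - 17 = 1 mg/L
Hourly solids removed = Q * dTSS = 82.3 m^3/h * 1 mg/L = 82.3 g/h  (m^3/h * mg/L = g/h)
Daily solids removed = 82.3 * 24 = 1975.2 g/day
Convert g to kg: 1975.2 / 1000 = 1.9752 kg/day

1.9752 kg/day


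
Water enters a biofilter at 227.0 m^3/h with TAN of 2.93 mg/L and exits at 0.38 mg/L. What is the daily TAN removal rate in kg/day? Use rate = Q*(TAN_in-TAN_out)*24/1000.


Concentration drop: TAN_in - TAN_out = 2.93 - 0.38 = 2.55 mg/L
Hourly TAN removed = Q * dTAN = 227.0 m^3/h * 2.55 mg/L = 578.85 g/h  (m^3/h * mg/L = g/h)
Daily TAN removed = 578.85 * 24 = 13892.4 g/day
Convert to kg/day: 13892.4 / 1000 = 13.8924 kg/day

13.8924 kg/day


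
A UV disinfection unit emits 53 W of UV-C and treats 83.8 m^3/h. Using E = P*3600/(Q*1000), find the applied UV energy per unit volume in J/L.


Energy delivered per hour = 53 W * 3600 s = 190800 J/h
Volume treated per hour = 83.8 m^3/h * 1000 = 83800 L/h
dose = 190800 / 83800 = 2.27685 J/L

2.27685 J/L


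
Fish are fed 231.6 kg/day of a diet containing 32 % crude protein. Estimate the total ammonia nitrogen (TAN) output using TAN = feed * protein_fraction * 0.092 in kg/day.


Protein in feed = 231.6 * 32/100 = 74.112 kg/day
TAN = protein * 0.092 = 74.112 * 0.092 = 6.818304 kg/day

6.818304 kg/day


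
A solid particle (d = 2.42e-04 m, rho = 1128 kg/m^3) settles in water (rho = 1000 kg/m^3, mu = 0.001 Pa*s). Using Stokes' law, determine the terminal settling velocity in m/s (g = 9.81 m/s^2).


Density difference: rho_p - rho_f = 1128 - 1000 = 128 kg/m^3
d^2 = (2.42e-04)^2 = 5.8564e-08 m^2
Numerator = (rho_p - rho_f) * g * d^2 = 128 * 9.81 * 5.8564e-08 = 7.3537644e-05
Denominator = 18 * mu = 18 * 0.001 = 0.018
v_s = 7.3537644e-05 / 0.018 = 0.00408542 m/s
Check: Re = rho_f * v_s * d / mu = 1000 * 0.00408542 * 2.42e-04 / 0.001 = 0.989 < 1, so Stokes' law applies.

0.00408542 m/s


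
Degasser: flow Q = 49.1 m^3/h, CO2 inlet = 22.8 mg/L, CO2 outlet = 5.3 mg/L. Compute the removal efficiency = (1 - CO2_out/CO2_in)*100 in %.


CO2_out / CO2_in = 5.3 / 22.8 = 0.23245614
Fraction remaining = 0.23245614
efficiency = (1 - 0.23245614) * 100 = 76.7544 %

76.7544 %


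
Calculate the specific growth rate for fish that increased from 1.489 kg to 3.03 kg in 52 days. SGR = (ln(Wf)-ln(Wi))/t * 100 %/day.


ln(W_f) = ln(3.03) = 1.1085626
ln(W_i) = ln(1.489) = 0.39810475
ln(W_f) - ln(W_i) = 1.1085626 - 0.39810475 = 0.71045785
SGR = 0.71045785 / 52 * 100 = 1.36627 %/day

1.36627 %/day


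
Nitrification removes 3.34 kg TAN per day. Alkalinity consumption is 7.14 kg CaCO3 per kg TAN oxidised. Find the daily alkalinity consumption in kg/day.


Alkalinity factor: 7.14 kg CaCO3 consumed per kg TAN nitrified
alk = 3.34 kg TAN * 7.14 = 23.8476 kg CaCO3/day

23.8476 kg CaCO3/day


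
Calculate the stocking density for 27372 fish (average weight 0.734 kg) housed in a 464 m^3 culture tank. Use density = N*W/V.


Total biomass = 27372 fish * 0.734 kg = 20091.048 kg
Density = total biomass / volume = 20091.048 / 464 = 43.2997 kg/m^3

43.2997 kg/m^3


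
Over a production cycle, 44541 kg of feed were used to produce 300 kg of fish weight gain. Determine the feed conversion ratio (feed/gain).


FCR = feed consumed / weight gained
FCR = 44541 kg / 300 kg = 148.47

148.47


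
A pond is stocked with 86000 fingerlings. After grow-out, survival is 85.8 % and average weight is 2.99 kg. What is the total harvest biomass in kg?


Survivors = 86000 * 85.8/100 = 73788 fish
Harvest biomass = survivors * W_f = 73788 * 2.99 = 220626.12 kg

220626.12 kg


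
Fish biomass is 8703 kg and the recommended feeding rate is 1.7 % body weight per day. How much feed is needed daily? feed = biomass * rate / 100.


Feeding rate fraction = 1.7% / 100 = 0.017
Daily feed = 8703 kg * 0.017 = 147.951 kg/day

147.951 kg/day


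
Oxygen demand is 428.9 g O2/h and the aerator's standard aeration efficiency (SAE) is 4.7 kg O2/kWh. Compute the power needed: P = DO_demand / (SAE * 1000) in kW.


SAE in g O2/kWh = 4.7 * 1000 = 4700 g/kWh
P = DO_demand / SAE_g = 428.9 / 4700 = 0.0912553 kW

0.0912553 kW


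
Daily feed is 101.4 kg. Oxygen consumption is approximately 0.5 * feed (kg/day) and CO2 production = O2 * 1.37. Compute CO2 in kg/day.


O2 = 101.4 * 0.5 = 50.7
CO2 = 50.7 * 1.37 = 69.459

69.459 kg/day


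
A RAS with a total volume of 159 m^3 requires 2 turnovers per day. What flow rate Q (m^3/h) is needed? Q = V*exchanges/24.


Daily recirculation volume = 159 m^3 * 2 = 318 m^3/day
Flow rate Q = daily volume / 24 h = 318 / 24 = 13.25 m^3/h

13.25 m^3/h


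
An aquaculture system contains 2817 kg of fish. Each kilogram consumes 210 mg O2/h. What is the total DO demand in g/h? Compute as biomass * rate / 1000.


Total O2 consumption (mg/h) = 2817 kg * 210 mg/(kg*h) = 591570 mg/h
Convert to g/h: 591570 / 1000 = 591.57 g/h

591.57 g/h


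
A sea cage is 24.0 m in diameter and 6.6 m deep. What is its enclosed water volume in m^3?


r = d/2 = 24.0/2 = 12 m
Base area = pi*r^2 = pi*12^2 = 452.38934 m^2
Volume = 452.38934 * 6.6 = 2985.77 m^3

2985.77 m^3


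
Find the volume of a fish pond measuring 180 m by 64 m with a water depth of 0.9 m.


Base area = L * W = 180 * 64 = 11520 m^2
Volume = area * depth = 11520 * 0.9 = 10368 m^3

10368 m^3


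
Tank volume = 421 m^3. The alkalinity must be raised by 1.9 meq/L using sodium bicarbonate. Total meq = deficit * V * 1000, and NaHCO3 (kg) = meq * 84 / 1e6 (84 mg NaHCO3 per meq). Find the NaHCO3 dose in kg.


Tank volume in L = 421 m^3 * 1000 = 421000 L
Total meq required = 1.9 meq/L * 421000 L = 799900 meq
NaHCO3 mass = 799900 meq * 84 mg/meq / 1e6 = 67.1916 kg

67.1916 kg


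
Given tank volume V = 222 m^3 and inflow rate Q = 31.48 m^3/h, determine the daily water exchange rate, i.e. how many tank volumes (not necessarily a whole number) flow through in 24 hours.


Daily flow volume = 31.48 m^3/h * 24 h = 755.52 m^3/day
Exchanges = daily flow / tank volume = 755.52 / 222 = 3.40324 exchanges/day

3.40324 exchanges/day


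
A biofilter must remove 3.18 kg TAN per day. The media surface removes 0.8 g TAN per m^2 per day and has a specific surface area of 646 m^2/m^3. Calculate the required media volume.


A = 3.18*1000 / 0.8 = 3975 m^2
V = 3975 / 646 = 6.15325

6.15325 m^3


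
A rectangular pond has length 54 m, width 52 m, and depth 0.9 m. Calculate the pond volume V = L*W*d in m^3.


Base area = L * W = 54 * 52 = 2808 m^2
Volume = area * depth = 2808 * 0.9 = 2527.2 m^3

2527.2 m^3


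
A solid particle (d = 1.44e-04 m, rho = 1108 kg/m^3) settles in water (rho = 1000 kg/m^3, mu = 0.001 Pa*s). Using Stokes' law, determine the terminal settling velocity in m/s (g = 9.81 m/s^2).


Density difference: rho_p - rho_f = 1108 - 1000 = 108 kg/m^3
d^2 = (1.44e-04)^2 = 2.0736e-08 m^2
Numerator = (rho_p - rho_f) * g * d^2 = 108 * 9.81 * 2.0736e-08 = 2.1969377e-05
Denominator = 18 * mu = 18 * 0.001 = 0.018
v_s = 2.1969377e-05 / 0.018 = 0.00122052 m/s
Check: Re = rho_f * v_s * d / mu = 1000 * 0.00122052 * 1.44e-04 / 0.001 = 0.176 < 1, so Stokes' law applies.

0.00122052 m/s


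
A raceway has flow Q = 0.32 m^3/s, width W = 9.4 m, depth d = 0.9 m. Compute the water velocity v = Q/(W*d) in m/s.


Cross-sectional area = W * d = 9.4 * 0.9 = 8.46 m^2
Velocity = Q / A = 0.32 / 8.46 = 0.0378251 m/s

0.0378251 m/s


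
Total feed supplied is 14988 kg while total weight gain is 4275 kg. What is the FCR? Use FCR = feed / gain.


FCR = feed consumed / weight gained
FCR = 14988 kg / 4275 kg = 3.50596

3.50596


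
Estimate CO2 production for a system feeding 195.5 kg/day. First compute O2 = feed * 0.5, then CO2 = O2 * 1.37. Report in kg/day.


O2 = 195.5 * 0.5 = 97.75
CO2 = 97.75 * 1.37 = 133.9175

133.9175 kg/day


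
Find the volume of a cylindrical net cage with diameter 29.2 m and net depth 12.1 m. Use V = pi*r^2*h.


r = d/2 = 29.2/2 = 14.6 m
Base area = pi*r^2 = pi*14.6^2 = 669.66189 m^2
Volume = 669.66189 * 12.1 = 8102.91 m^3

8102.91 m^3


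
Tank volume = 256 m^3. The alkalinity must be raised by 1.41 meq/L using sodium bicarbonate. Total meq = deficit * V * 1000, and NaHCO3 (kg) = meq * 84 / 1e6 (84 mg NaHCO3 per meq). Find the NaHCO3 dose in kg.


Tank volume in L = 256 m^3 * 1000 = 256000 L
Total meq required = 1.41 meq/L * 256000 L = 360960 meq
NaHCO3 mass = 360960 meq * 84 mg/meq / 1e6 = 30.3206 kg

30.3206 kg


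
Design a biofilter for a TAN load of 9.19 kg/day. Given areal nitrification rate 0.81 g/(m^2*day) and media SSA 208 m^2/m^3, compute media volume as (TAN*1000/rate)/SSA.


A = 9.19*1000 / 0.81 = 11345.679 m^2
V = 11345.679 / 208 = 54.5465

54.5465 m^3


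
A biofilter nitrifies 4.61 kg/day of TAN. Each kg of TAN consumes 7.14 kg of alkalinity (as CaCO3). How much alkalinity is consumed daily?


Alkalinity factor: 7.14 kg CaCO3 consumed per kg TAN nitrified
alk = 4.61 kg TAN * 7.14 = 32.9154 kg CaCO3/day

32.9154 kg CaCO3/day


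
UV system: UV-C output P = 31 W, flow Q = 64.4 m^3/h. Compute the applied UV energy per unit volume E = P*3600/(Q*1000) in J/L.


Energy delivered per hour = 31 W * 3600 s = 111600 J/h
Volume treated per hour = 64.4 m^3/h * 1000 = 64400 L/h
dose = 111600 / 64400 = 1.73292 J/L

1.73292 J/L


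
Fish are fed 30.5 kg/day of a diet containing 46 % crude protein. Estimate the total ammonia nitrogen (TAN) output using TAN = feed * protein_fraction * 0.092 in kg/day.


Protein in feed = 30.5 * 46/100 = 14.03 kg/day
TAN = protein * 0.092 = 14.03 * 0.092 = 1.29076 kg/day

1.29076 kg/day


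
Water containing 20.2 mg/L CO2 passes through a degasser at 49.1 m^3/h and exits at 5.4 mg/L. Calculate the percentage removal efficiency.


CO2_out / CO2_in = 5.4 / 20.2 = 0.26732673
Fraction remaining = 0.26732673
efficiency = (1 - 0.26732673) * 100 = 73.2673 %

73.2673 %


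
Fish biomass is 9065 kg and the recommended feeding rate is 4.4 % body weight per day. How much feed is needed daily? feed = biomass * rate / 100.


Feeding rate fraction = 4.4% / 100 = 0.044
Daily feed = 9065 kg * 0.044 = 398.86 kg/day

398.86 kg/day


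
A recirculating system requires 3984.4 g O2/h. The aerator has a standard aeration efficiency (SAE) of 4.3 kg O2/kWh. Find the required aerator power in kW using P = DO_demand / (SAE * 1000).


SAE in g O2/kWh = 4.3 * 1000 = 4300 g/kWh
P = DO_demand / SAE_g = 3984.4 / 4300 = 0.926605 kW

0.926605 kW


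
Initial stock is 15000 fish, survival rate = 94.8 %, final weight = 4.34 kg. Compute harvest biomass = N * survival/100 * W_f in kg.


Survivors = 15000 * 94.8/100 = 14220 fish
Harvest biomass = survivors * W_f = 14220 * 4.34 = 61714.8 kg

61714.8 kg


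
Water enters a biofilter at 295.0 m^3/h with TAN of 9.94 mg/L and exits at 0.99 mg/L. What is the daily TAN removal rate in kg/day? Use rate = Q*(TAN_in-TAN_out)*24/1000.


Concentration drop: TAN_in - TAN_out = 9.94 - 0.99 = 8.95 mg/L
Hourly TAN removed = Q * dTAN = 295.0 m^3/h * 8.95 mg/L = 2640.25 g/h  (m^3/h * mg/L = g/h)
Daily TAN removed = 2640.25 * 24 = 63366 g/day
Convert to kg/day: 63366 / 1000 = 63.366 kg/day

63.366 kg/day


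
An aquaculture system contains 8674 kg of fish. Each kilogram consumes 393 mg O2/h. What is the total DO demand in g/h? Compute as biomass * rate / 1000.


Total O2 consumption (mg/h) = 8674 kg * 393 mg/(kg*h) = 3408882 mg/h
Convert to g/h: 3408882 / 1000 = 3408.882 g/h

3408.882 g/h


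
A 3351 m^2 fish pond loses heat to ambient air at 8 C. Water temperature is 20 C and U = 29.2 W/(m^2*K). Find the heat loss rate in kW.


Temperature difference dT = 20 - 8 = 12 K
Heat loss (W) = U * A * dT = 29.2 * 3351 * 12 = 1174190.4 W
Convert to kW: 1174190.4 / 1000 = 1174.1904 kW

1174.1904 kW


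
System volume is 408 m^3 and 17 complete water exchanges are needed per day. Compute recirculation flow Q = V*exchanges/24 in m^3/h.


Daily recirculation volume = 408 m^3 * 17 = 6936 m^3/day
Flow rate Q = daily volume / 24 h = 6936 / 24 = 289 m^3/h

289 m^3/h


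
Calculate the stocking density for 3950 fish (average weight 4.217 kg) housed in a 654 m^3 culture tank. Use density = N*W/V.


Total biomass = 3950 fish * 4.217 kg = 16657.15 kg
Density = total biomass / volume = 16657.15 / 654 = 25.4696 kg/m^3

25.4696 kg/m^3


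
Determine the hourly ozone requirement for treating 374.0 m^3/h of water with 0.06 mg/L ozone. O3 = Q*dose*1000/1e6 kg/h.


O3 demand (mg/h) = Q * dose * 1000 = 374.0 * 0.06 * 1000 = 22440 mg/h
Convert mg to kg: 22440 / 1e6 = 0.02244 kg/h

0.02244 kg/h


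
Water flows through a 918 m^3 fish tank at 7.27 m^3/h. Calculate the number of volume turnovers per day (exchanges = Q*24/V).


Daily flow volume = 7.27 m^3/h * 24 h = 174.48 m^3/day
Exchanges = daily flow / tank volume = 174.48 / 918 = 0.190065 exchanges/day

0.190065 exchanges/day


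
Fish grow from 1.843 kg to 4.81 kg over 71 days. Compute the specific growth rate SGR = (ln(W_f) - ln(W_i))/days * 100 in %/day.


ln(W_f) = ln(4.81) = 1.5706971
ln(W_i) = ln(1.843) = 0.61139468
ln(W_f) - ln(W_i) = 1.5706971 - 0.61139468 = 0.95930242
SGR = 0.95930242 / 71 * 100 = 1.35113 %/day

1.35113 %/day


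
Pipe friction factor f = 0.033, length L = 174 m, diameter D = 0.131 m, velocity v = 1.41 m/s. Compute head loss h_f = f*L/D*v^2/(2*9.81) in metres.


v^2 = 1.41^2 = 1.9881 m^2/s^2
L/D = 174/0.131 = 1328.2443
h_f = f*(L/D)*v^2/(2g) = 0.033 * 1328.2443 * 1.9881 / 19.62 = 4.44151 m

4.44151 m


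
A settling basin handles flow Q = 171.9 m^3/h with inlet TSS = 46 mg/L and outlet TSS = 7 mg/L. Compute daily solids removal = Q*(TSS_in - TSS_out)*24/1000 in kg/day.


Concentration drop: TSS_in - TSS_out = 46 - 7 = 39 mg/L
Hourly solids removed = Q * dTSS = 171.9 m^3/h * 39 mg/L = 6704.1 g/h  (m^3/h * mg/L = g/h)
Daily solids removed = 6704.1 * 24 = 160898.4 g/day
Convert g to kg: 160898.4 / 1000 = 160.8984 kg/day

160.8984 kg/day


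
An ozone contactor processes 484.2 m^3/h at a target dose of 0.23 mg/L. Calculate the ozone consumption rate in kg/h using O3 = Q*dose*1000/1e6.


O3 demand (mg/h) = Q * dose * 1000 = 484.2 * 0.23 * 1000 = 111366 mg/h
Convert mg to kg: 111366 / 1e6 = 0.111366 kg/h

0.111366 kg/h


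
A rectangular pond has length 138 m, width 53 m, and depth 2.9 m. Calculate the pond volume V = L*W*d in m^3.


Base area = L * W = 138 * 53 = 7314 m^2
Volume = area * depth = 7314 * 2.9 = 21210.6 m^3

21210.6 m^3


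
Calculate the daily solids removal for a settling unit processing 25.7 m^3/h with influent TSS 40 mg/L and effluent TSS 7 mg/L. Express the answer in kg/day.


Concentration drop: TSS_in - TSS_out = 40 - 7 = 33 mg/L
Hourly solids removed = Q * dTSS = 25.7 m^3/h * 33 mg/L = 848.1 g/h  (m^3/h * mg/L = g/h)
Daily solids removed = 848.1 * 24 = 20354.4 g/day
Convert g to kg: 20354.4 / 1000 = 20.3544 kg/day

20.3544 kg/day


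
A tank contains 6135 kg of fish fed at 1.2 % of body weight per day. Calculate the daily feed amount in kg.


Feeding rate fraction = 1.2% / 100 = 0.012
Daily feed = 6135 kg * 0.012 = 73.62 kg/day

73.62 kg/day


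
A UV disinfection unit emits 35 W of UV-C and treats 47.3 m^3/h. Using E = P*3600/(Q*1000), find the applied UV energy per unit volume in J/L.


Energy delivered per hour = 35 W * 3600 s = 126000 J/h
Volume treated per hour = 47.3 m^3/h * 1000 = 47300 L/h
dose = 126000 / 47300 = 2.66385 J/L

2.66385 J/L


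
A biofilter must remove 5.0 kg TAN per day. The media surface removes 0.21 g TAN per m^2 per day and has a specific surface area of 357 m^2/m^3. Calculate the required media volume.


A = 5.0*1000 / 0.21 = 23809.524 m^2
V = 23809.524 / 357 = 66.6933

66.6933 m^3


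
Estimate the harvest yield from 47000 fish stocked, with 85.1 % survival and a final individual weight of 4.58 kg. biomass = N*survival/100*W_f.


Survivors = 47000 * 85.1/100 = 39997 fish
Harvest biomass = survivors * W_f = 39997 * 4.58 = 183186.26 kg

183186.26 kg


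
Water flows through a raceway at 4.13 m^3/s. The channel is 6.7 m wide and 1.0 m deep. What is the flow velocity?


Cross-sectional area = W * d = 6.7 * 1.0 = 6.7 m^2
Velocity = Q / A = 4.13 / 6.7 = 0.616418 m/s

0.616418 m/s


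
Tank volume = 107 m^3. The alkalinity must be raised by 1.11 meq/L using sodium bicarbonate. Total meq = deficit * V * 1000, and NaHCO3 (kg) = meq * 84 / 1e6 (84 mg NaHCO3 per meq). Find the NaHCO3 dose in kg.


Tank volume in L = 107 m^3 * 1000 = 107000 L
Total meq required = 1.11 meq/L * 107000 L = 118770 meq
NaHCO3 mass = 118770 meq * 84 mg/meq / 1e6 = 9.97668 kg

9.97668 kg


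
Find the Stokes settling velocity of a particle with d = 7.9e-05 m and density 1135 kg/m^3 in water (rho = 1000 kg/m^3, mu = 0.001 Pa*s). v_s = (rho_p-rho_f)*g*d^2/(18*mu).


Density difference: rho_p - rho_f = 1135 - 1000 = 135 kg/m^3
d^2 = (7.9e-05)^2 = 6.241e-09 m^2
Numerator = (rho_p - rho_f) * g * d^2 = 135 * 9.81 * 6.241e-09 = 8.2652684e-06
Denominator = 18 * mu = 18 * 0.001 = 0.018
v_s = 8.2652684e-06 / 0.018 = 4.59182e-04 m/s
Check: Re = rho_f * v_s * d / mu = 1000 * 4.59182e-04 * 7.9e-05 / 0.001 = 0.0363 < 1, so Stokes' law applies.

4.59182e-04 m/s


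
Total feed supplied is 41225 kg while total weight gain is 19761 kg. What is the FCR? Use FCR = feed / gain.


FCR = feed consumed / weight gained
FCR = 41225 kg / 19761 kg = 2.08618

2.08618


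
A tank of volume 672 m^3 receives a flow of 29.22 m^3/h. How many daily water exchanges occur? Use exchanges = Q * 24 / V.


Daily flow volume = 29.22 m^3/h * 24 h = 701.28 m^3/day
Exchanges = daily flow / tank volume = 701.28 / 672 = 1.04357 exchanges/day

1.04357 exchanges/day


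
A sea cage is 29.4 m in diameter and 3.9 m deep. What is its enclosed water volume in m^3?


r = d/2 = 29.4/2 = 14.7 m
Base area = pi*r^2 = pi*14.7^2 = 678.86676 m^2
Volume = 678.86676 * 3.9 = 2647.58 m^3

2647.58 m^3


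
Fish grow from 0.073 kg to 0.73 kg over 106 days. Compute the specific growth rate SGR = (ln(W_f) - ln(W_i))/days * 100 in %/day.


ln(W_f) = ln(0.73) = -0.31471074
ln(W_i) = ln(0.073) = -2.6172958
ln(W_f) - ln(W_i) = -0.31471074 - -2.6172958 = 2.3025851
SGR = 2.3025851 / 106 * 100 = 2.17225 %/day

2.17225 %/day


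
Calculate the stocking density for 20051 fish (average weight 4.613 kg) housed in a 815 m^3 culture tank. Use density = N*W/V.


Total biomass = 20051 fish * 4.613 kg = 92495.263 kg
Density = total biomass / volume = 92495.263 / 815 = 113.491 kg/m^3

113.491 kg/m^3


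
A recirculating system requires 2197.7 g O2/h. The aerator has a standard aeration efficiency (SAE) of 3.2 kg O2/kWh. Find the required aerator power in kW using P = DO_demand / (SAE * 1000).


SAE in g O2/kWh = 3.2 * 1000 = 3200 g/kWh
P = DO_demand / SAE_g = 2197.7 / 3200 = 0.686781 kW

0.686781 kW


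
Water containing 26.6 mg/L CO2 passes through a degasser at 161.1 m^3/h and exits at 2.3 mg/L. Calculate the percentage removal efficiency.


CO2_out / CO2_in = 2.3 / 26.6 = 0.086466165
Fraction remaining = 0.086466165
efficiency = (1 - 0.086466165) * 100 = 91.3534 %

91.3534 %
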